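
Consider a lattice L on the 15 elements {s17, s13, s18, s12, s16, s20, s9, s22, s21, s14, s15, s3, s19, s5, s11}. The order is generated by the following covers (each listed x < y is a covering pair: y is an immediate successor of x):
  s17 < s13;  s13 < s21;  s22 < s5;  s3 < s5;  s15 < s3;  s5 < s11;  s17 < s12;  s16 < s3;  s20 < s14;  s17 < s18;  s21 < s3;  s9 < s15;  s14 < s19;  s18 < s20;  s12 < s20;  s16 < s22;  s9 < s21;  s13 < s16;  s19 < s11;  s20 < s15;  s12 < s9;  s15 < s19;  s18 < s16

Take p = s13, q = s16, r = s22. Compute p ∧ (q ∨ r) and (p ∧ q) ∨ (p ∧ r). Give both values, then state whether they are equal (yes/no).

q ∨ r = s22, so p ∧ (q ∨ r) = s13 ∧ s22 = s13.
p ∧ q = s13 and p ∧ r = s13, so (p ∧ q) ∨ (p ∧ r) = s13 ∨ s13 = s13.
Equal: yes.

s13; s13; yes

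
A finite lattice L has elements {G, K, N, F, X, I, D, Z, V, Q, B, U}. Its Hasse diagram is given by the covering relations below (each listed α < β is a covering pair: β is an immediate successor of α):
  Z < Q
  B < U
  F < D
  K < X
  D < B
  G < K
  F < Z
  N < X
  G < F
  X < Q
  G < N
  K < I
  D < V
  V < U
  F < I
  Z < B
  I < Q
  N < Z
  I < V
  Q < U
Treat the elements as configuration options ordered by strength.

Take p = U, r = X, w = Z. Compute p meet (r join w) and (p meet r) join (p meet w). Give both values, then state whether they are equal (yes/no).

r join w = Q, so p meet (r join w) = U meet Q = Q.
p meet r = X and p meet w = Z, so (p meet r) join (p meet w) = X join Z = Q.
Equal: yes.

Q; Q; yes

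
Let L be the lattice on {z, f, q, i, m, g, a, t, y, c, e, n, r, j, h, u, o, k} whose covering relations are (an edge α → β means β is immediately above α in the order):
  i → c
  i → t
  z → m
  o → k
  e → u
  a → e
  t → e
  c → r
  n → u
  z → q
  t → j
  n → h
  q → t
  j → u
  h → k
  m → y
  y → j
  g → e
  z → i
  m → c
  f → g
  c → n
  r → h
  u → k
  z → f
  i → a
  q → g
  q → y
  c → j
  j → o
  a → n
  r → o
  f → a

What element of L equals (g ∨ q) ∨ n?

u

g ∨ q = g
g ∨ n = u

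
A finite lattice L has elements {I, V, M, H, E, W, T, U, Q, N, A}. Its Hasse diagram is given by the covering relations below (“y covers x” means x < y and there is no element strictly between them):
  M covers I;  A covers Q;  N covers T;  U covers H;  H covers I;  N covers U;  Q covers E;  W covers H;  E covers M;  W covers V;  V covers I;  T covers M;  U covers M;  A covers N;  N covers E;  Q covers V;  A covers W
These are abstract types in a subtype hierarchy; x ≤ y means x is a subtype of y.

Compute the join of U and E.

Common upper bounds of {U, E}: A, N.
The least among these is N.

N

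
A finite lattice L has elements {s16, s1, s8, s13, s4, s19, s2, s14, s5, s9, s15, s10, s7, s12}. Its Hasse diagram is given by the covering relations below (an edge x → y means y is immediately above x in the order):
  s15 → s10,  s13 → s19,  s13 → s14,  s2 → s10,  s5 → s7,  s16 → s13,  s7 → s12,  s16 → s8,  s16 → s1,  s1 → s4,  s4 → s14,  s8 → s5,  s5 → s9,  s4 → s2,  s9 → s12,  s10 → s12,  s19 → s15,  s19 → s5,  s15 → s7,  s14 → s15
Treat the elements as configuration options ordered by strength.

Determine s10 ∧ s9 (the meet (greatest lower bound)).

s19

Common lower bounds of {s10, s9}: s13, s16, s19.
The greatest among these is s19.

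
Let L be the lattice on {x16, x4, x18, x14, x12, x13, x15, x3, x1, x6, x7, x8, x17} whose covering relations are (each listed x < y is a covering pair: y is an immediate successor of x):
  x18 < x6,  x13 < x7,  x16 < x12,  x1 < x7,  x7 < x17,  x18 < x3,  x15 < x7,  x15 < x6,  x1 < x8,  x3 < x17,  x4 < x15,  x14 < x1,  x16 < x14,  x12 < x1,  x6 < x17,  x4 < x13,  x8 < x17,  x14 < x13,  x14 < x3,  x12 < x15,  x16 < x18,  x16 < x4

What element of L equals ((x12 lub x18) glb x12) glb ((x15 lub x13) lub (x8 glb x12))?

x12 ∨ x18 = x6
x6 ∧ x12 = x12
x15 ∨ x13 = x7
x8 ∧ x12 = x12
x7 ∨ x12 = x7
x12 ∧ x7 = x12

x12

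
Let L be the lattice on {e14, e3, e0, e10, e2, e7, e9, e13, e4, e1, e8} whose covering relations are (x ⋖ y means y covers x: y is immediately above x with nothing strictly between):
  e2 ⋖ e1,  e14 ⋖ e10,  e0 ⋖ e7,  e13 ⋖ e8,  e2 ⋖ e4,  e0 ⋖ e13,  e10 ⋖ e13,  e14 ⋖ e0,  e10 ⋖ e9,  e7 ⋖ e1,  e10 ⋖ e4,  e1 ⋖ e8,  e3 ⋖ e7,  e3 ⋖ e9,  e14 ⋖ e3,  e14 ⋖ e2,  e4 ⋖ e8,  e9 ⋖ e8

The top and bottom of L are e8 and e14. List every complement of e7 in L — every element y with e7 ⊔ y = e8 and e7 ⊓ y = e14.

e10, e4

Need y with e7 ∨ y = e8 and e7 ∧ y = e14.
Checking each element gives: e10, e4.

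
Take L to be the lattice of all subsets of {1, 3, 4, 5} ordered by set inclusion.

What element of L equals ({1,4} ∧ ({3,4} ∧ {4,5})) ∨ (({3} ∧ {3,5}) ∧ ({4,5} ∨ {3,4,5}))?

{3,4}

{3,4} ∧ {4,5} = {4}
{1,4} ∧ {4} = {4}
{3} ∧ {3,5} = {3}
{4,5} ∨ {3,4,5} = {3,4,5}
{3} ∧ {3,4,5} = {3}
{4} ∨ {3} = {3,4}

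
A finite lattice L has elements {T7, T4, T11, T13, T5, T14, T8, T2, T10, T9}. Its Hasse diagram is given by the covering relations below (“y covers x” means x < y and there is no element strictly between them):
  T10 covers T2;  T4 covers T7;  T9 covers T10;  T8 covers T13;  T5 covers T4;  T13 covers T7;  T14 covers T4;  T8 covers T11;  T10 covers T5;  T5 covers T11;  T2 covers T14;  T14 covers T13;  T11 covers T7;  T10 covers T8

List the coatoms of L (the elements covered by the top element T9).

T10

The coatoms are exactly the elements covered by T9: T10.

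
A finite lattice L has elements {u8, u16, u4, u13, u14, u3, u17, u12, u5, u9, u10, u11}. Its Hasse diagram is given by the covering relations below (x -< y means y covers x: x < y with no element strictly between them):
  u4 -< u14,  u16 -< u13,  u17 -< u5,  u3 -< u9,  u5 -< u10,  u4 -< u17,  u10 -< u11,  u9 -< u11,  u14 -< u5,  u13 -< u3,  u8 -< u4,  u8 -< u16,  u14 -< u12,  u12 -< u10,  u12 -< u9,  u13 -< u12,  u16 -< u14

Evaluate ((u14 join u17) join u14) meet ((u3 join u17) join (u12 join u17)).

u14 ∨ u17 = u5
u5 ∨ u14 = u5
u3 ∨ u17 = u11
u12 ∨ u17 = u10
u11 ∨ u10 = u11
u5 ∧ u11 = u5

u5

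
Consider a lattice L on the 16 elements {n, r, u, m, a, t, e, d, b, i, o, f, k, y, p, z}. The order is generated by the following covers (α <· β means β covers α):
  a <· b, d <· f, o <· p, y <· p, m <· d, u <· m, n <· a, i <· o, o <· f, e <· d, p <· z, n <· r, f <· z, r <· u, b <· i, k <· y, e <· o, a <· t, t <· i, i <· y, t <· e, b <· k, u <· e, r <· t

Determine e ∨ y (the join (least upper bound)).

Common upper bounds of {e, y}: p, z.
The least among these is p.

p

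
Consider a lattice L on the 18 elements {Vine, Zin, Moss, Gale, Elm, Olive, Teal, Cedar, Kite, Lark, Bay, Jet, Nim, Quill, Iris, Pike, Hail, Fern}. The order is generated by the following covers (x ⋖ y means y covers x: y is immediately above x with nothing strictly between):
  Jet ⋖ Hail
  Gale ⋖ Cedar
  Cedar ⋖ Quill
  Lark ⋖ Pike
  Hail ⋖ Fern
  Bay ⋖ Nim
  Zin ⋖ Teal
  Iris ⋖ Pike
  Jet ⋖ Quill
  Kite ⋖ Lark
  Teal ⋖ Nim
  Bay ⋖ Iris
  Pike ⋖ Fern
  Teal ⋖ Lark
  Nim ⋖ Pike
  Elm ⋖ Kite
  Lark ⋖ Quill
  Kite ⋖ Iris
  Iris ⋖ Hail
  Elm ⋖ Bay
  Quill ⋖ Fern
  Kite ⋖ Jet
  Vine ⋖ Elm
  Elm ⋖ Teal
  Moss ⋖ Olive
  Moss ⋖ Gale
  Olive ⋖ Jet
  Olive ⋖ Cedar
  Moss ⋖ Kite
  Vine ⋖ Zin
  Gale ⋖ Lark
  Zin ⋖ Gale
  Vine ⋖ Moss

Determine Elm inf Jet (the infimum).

Common lower bounds of {Elm, Jet}: Elm, Vine.
The greatest among these is Elm.

Elm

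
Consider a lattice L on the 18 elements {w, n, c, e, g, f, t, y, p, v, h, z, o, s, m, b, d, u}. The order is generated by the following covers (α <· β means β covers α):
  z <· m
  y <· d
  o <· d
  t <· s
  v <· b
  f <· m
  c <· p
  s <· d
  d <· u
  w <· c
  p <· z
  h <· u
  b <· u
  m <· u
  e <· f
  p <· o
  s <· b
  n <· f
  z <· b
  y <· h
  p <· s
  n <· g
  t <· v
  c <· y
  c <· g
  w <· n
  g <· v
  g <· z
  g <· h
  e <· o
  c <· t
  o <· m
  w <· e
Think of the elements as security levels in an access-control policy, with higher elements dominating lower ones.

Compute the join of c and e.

o

Common upper bounds of {c, e}: d, m, o, u.
The least among these is o.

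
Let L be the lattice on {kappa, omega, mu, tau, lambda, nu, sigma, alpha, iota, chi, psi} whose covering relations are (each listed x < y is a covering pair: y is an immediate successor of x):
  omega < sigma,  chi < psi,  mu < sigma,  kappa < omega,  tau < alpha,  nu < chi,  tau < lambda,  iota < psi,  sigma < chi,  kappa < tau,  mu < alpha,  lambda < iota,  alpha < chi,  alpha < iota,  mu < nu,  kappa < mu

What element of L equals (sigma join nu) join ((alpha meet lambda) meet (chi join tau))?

sigma ∨ nu = chi
alpha ∧ lambda = tau
chi ∨ tau = chi
tau ∧ chi = tau
chi ∨ tau = chi

chi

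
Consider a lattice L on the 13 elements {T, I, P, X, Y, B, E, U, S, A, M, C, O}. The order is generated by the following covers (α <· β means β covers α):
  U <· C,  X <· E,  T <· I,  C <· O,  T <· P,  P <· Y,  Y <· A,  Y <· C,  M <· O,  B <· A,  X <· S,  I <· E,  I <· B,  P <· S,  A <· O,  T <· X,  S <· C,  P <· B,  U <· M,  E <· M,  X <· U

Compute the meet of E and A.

I

Common lower bounds of {E, A}: I, T.
The greatest among these is I.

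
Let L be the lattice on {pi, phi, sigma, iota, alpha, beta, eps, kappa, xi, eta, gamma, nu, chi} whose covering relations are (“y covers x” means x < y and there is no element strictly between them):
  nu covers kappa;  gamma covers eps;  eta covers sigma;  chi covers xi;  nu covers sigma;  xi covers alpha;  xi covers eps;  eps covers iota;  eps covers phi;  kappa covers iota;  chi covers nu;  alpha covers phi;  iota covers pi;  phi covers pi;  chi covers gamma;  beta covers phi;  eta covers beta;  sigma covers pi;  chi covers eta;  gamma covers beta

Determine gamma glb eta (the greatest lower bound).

beta

Common lower bounds of {gamma, eta}: beta, phi, pi.
The greatest among these is beta.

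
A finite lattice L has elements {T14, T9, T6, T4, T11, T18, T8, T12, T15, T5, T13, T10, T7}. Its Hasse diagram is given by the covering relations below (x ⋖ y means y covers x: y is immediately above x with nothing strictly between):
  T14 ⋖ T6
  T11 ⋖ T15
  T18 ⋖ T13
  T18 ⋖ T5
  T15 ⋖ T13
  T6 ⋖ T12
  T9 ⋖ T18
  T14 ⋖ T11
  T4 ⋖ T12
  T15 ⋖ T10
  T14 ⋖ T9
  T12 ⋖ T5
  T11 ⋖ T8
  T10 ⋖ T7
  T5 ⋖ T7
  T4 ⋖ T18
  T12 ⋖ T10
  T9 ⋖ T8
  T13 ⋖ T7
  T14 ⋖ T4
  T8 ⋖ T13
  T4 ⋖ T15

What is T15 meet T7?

T15

Common lower bounds of {T15, T7}: T11, T14, T15, T4.
The greatest among these is T15.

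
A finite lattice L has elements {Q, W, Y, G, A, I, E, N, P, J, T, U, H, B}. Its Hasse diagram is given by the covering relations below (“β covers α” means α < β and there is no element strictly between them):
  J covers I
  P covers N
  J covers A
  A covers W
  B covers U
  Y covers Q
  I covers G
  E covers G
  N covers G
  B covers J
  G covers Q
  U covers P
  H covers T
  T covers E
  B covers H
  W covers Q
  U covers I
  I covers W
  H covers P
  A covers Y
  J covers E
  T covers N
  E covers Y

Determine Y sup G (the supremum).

E

Common upper bounds of {Y, G}: B, E, H, J, T.
The least among these is E.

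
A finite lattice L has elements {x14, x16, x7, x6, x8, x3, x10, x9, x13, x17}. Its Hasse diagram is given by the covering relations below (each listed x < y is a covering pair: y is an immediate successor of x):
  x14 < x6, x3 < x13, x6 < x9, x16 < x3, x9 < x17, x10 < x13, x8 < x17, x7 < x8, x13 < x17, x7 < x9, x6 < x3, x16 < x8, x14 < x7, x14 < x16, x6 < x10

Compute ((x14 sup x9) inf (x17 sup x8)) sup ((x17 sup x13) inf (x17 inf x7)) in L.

x9

x14 ∨ x9 = x9
x17 ∨ x8 = x17
x9 ∧ x17 = x9
x17 ∨ x13 = x17
x17 ∧ x7 = x7
x17 ∧ x7 = x7
x9 ∨ x7 = x9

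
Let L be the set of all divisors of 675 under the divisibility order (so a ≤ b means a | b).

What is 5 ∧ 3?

1

Common lower bounds of {5, 3}: 1.
The greatest among these is 1.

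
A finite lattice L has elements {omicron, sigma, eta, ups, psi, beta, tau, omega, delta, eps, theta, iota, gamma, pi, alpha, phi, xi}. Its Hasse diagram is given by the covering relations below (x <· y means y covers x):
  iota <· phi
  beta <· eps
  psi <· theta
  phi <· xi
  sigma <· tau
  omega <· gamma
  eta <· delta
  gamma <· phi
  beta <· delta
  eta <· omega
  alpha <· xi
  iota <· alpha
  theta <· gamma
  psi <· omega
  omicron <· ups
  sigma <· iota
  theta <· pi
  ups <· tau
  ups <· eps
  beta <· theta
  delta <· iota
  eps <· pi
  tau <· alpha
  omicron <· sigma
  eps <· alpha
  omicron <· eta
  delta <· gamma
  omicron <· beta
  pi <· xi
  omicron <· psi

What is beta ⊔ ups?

eps

Common upper bounds of {beta, ups}: alpha, eps, pi, xi.
The least among these is eps.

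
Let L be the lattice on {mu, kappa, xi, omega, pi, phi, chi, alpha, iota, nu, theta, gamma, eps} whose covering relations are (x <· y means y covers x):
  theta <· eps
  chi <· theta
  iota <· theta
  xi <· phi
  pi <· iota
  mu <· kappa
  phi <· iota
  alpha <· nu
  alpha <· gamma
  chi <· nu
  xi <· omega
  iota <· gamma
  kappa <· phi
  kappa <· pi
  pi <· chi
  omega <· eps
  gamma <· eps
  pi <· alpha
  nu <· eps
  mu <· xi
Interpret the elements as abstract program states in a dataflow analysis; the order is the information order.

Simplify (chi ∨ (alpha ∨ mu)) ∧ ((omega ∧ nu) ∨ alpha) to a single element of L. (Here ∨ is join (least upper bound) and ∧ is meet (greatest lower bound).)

alpha ∨ mu = alpha
chi ∨ alpha = nu
omega ∧ nu = mu
mu ∨ alpha = alpha
nu ∧ alpha = alpha

alpha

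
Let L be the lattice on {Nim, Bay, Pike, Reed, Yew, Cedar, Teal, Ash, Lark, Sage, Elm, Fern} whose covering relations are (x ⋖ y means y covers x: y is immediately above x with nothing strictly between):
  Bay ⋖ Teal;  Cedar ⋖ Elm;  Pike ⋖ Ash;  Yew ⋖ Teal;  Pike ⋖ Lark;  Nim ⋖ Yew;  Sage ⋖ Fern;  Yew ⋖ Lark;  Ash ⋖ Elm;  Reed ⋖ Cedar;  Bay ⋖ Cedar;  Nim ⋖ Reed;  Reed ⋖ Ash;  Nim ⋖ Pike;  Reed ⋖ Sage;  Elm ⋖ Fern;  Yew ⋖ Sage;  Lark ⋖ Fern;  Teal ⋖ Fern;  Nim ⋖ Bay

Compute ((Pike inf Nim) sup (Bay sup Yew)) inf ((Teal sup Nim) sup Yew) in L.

Pike ∧ Nim = Nim
Bay ∨ Yew = Teal
Nim ∨ Teal = Teal
Teal ∨ Nim = Teal
Teal ∨ Yew = Teal
Teal ∧ Teal = Teal

Teal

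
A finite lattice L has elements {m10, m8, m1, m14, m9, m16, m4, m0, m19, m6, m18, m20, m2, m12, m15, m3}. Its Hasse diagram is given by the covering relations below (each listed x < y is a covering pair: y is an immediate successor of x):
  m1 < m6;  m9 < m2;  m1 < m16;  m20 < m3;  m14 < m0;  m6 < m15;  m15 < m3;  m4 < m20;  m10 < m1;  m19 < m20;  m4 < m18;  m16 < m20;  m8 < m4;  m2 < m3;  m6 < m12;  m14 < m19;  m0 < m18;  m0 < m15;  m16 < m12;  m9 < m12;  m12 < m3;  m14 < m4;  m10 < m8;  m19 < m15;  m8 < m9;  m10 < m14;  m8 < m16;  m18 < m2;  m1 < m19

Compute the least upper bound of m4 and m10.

Common upper bounds of {m4, m10}: m18, m2, m20, m3, m4.
The least among these is m4.

m4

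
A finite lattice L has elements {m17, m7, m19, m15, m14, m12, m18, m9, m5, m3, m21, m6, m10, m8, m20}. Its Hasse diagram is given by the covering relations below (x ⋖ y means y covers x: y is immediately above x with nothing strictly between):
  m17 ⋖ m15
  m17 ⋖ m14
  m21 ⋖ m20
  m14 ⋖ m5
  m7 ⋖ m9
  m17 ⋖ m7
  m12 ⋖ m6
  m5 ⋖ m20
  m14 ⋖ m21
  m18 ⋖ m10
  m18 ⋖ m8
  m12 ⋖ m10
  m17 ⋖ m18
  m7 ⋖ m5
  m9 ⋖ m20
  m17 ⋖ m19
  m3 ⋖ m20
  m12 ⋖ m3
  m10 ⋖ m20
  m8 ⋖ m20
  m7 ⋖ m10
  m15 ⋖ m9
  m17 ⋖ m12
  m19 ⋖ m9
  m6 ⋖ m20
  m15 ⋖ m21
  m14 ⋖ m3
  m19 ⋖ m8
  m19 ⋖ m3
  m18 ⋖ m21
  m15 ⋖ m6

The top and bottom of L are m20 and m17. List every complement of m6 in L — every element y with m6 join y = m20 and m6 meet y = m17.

Need y with m6 ∨ y = m20 and m6 ∧ y = m17.
Checking each element gives: m14, m18, m19, m5, m7, m8.

m14, m18, m19, m5, m7, m8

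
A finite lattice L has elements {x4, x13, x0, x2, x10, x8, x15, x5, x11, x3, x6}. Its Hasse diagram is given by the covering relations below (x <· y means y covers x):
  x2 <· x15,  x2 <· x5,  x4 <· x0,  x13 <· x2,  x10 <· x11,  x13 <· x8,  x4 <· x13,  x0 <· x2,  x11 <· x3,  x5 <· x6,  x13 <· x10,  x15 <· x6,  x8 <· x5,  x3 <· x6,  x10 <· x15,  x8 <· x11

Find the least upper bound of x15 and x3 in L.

Common upper bounds of {x15, x3}: x6.
The least among these is x6.

x6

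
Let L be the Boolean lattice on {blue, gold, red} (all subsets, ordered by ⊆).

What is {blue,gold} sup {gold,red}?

{blue,gold,red}

Under ⊆, join is union: {blue,gold} ∪ {gold,red} = {blue,gold,red}.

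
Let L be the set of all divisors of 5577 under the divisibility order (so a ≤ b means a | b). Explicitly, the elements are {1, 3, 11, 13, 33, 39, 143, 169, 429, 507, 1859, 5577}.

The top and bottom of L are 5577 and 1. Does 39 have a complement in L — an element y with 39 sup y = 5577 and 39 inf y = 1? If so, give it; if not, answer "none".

none

For every candidate y, either 39 ∨ y ≠ 5577 or 39 ∧ y ≠ 1; no complement exists.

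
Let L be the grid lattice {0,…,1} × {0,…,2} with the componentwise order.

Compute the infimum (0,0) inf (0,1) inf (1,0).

(0,0)

In a product of chains, the meet is componentwise min, giving (0,0).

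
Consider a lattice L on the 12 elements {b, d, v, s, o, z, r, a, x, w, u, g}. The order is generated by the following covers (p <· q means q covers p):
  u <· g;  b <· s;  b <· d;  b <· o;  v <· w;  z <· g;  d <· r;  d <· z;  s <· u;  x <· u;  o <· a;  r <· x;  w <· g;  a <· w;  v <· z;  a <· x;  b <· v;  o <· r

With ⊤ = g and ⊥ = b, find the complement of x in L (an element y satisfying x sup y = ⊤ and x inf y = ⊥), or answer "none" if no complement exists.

Need y with x ∨ y = g and x ∧ y = b.
Checking each element gives: v.

v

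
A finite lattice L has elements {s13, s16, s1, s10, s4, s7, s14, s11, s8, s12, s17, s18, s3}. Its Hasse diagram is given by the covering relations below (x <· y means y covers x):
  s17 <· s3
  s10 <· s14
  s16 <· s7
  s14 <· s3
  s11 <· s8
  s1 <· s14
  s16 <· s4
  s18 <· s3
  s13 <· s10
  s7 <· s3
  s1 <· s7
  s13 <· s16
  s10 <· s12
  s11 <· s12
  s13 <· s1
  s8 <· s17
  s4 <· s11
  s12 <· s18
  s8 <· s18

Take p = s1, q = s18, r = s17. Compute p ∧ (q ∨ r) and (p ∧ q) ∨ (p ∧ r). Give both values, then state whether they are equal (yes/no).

q ∨ r = s3, so p ∧ (q ∨ r) = s1 ∧ s3 = s1.
p ∧ q = s13 and p ∧ r = s13, so (p ∧ q) ∨ (p ∧ r) = s13 ∨ s13 = s13.
Equal: no.

s1; s13; no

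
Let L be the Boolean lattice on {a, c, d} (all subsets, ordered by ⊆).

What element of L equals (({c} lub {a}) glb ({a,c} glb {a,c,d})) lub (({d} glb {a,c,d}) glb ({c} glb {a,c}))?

{c} ∨ {a} = {a,c}
{a,c} ∧ {a,c,d} = {a,c}
{a,c} ∧ {a,c} = {a,c}
{d} ∧ {a,c,d} = {d}
{c} ∧ {a,c} = {c}
{d} ∧ {c} = ∅
{a,c} ∨ ∅ = {a,c}

{a,c}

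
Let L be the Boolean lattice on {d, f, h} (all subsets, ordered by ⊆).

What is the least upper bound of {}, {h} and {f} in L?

{f,h}

Under ⊆, join is union: {} ∪ {h} ∪ {f} = {f,h}.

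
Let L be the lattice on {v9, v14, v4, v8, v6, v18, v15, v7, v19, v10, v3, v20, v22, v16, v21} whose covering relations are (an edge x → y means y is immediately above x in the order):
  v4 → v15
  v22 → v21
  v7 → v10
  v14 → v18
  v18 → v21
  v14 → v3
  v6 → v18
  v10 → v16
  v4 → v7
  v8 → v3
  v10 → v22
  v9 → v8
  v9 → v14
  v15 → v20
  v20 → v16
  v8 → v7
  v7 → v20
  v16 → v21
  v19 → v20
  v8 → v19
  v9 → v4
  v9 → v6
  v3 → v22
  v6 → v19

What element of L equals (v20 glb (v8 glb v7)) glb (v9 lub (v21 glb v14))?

v8 ∧ v7 = v8
v20 ∧ v8 = v8
v21 ∧ v14 = v14
v9 ∨ v14 = v14
v8 ∧ v14 = v9

v9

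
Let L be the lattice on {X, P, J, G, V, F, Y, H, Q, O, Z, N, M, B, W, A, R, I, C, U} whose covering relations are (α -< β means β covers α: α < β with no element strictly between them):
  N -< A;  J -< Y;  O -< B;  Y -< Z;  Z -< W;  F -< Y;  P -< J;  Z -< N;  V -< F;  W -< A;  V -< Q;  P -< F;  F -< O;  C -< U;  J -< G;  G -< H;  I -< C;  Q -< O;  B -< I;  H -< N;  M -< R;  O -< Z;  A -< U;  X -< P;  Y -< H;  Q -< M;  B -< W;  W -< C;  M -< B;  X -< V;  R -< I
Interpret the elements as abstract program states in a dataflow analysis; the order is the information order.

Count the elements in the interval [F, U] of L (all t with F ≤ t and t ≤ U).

12

The interval [F, U] = {A, B, C, F, H, I, N, O, U, W, Y, Z}, which has 12 elements.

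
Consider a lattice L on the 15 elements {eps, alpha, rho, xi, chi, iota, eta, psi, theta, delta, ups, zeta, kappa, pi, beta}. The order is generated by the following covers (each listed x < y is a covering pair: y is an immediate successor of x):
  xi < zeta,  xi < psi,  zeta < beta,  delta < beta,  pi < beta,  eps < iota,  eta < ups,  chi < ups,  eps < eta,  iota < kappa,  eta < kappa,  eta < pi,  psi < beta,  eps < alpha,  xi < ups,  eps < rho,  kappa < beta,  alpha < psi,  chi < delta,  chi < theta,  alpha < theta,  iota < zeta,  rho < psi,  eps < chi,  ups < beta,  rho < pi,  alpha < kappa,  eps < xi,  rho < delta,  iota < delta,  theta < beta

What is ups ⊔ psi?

Common upper bounds of {ups, psi}: beta.
The least among these is beta.

beta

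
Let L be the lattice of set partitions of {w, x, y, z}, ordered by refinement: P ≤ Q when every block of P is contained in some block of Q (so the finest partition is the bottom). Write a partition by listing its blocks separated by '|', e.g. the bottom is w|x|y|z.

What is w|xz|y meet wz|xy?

w|x|y|z

Common lower bounds of {w|xz|y, wz|xy}: w|x|y|z.
The greatest among these is w|x|y|z.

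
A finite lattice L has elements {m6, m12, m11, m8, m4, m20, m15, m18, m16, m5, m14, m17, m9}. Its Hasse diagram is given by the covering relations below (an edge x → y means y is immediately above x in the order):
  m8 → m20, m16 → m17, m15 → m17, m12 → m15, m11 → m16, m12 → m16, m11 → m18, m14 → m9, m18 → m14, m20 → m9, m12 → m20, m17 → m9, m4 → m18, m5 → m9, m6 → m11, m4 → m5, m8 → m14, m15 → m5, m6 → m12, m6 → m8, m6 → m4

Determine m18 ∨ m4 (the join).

Common upper bounds of {m18, m4}: m14, m18, m9.
The least among these is m18.

m18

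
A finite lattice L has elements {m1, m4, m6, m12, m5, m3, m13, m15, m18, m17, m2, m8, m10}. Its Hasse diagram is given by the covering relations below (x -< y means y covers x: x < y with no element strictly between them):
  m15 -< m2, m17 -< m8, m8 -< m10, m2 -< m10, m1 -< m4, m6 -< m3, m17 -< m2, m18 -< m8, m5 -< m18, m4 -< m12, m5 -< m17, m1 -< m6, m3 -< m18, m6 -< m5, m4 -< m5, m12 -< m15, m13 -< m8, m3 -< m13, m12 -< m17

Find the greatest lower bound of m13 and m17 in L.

Common lower bounds of {m13, m17}: m1, m6.
The greatest among these is m6.

m6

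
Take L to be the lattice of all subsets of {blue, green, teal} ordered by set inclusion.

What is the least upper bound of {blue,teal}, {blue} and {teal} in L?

{blue,teal}

Common upper bounds of {{blue,teal}, {blue}, {teal}}: {blue,green,teal}, {blue,teal}.
The least among these is {blue,teal}.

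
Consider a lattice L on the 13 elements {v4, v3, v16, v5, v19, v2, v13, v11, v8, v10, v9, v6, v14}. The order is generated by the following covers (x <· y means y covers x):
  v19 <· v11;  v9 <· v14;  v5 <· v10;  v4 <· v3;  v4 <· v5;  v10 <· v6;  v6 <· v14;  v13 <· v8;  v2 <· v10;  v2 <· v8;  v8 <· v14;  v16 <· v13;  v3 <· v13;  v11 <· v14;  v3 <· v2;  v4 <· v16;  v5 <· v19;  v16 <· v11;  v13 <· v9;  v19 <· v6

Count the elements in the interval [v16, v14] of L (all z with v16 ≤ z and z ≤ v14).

6

The interval [v16, v14] = {v11, v13, v14, v16, v8, v9}, which has 6 elements.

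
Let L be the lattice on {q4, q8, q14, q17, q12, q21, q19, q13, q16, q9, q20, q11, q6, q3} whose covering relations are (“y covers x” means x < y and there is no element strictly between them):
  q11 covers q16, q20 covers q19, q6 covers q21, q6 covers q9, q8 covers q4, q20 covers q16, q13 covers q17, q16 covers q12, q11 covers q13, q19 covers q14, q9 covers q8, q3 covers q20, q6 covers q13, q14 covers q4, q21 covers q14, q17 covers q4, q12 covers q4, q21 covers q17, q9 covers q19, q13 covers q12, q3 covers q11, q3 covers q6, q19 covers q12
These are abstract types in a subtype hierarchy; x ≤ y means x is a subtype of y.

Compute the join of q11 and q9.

Common upper bounds of {q11, q9}: q3.
The least among these is q3.

q3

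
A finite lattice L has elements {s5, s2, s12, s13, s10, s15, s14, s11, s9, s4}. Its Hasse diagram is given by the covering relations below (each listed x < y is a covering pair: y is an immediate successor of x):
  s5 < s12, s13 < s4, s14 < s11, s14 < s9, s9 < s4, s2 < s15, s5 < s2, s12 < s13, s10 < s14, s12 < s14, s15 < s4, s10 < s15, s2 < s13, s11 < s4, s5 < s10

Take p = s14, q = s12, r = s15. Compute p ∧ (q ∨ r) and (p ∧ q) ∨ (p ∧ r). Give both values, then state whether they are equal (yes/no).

q ∨ r = s4, so p ∧ (q ∨ r) = s14 ∧ s4 = s14.
p ∧ q = s12 and p ∧ r = s10, so (p ∧ q) ∨ (p ∧ r) = s12 ∨ s10 = s14.
Equal: yes.

s14; s14; yes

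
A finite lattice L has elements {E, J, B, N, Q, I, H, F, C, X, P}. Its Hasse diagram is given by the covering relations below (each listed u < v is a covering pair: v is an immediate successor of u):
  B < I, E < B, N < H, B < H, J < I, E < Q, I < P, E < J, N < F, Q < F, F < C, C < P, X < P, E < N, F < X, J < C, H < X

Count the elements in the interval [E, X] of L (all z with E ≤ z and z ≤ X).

The interval [E, X] = {B, E, F, H, N, Q, X}, which has 7 elements.

7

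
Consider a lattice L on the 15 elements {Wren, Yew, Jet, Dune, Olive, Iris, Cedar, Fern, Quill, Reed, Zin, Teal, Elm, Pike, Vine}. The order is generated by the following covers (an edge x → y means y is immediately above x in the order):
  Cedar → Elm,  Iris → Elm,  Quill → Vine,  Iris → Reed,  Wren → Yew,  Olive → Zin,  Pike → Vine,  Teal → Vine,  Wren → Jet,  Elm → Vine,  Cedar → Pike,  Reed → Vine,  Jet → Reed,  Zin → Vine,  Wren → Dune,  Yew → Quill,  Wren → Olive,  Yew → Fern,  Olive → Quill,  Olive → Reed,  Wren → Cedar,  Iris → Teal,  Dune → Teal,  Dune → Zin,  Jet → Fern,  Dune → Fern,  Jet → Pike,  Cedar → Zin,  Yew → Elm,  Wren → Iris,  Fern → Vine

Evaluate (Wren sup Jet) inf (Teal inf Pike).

Wren ∨ Jet = Jet
Teal ∧ Pike = Wren
Jet ∧ Wren = Wren

Wren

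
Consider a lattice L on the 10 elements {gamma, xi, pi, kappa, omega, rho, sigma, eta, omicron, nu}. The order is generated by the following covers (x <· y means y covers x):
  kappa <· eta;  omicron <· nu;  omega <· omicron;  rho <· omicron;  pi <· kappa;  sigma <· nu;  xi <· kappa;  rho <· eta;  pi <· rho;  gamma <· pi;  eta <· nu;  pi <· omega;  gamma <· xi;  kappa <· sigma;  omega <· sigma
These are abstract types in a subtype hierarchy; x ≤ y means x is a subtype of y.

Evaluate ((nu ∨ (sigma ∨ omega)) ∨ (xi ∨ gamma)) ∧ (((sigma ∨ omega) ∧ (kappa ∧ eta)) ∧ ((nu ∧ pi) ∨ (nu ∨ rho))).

kappa

sigma ∨ omega = sigma
nu ∨ sigma = nu
xi ∨ gamma = xi
nu ∨ xi = nu
sigma ∨ omega = sigma
kappa ∧ eta = kappa
sigma ∧ kappa = kappa
nu ∧ pi = pi
nu ∨ rho = nu
pi ∨ nu = nu
kappa ∧ nu = kappa
nu ∧ kappa = kappa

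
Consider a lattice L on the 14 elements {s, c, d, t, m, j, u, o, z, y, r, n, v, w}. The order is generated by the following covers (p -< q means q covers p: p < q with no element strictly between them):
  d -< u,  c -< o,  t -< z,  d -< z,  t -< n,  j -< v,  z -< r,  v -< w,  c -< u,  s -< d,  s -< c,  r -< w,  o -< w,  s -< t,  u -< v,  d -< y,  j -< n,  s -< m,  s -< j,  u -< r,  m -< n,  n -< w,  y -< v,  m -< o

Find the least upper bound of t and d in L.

Common upper bounds of {t, d}: r, w, z.
The least among these is z.

z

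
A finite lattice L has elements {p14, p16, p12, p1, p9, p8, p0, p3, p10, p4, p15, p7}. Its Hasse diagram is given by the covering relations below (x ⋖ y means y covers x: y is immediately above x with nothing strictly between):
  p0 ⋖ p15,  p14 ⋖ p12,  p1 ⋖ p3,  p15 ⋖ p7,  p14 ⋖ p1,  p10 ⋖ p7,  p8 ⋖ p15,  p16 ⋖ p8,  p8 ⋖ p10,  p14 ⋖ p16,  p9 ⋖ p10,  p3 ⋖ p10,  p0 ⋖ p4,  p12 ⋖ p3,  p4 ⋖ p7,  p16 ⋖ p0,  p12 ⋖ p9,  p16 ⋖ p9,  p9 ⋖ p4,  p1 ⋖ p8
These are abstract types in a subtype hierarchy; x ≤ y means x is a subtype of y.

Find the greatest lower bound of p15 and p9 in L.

p16

Common lower bounds of {p15, p9}: p14, p16.
The greatest among these is p16.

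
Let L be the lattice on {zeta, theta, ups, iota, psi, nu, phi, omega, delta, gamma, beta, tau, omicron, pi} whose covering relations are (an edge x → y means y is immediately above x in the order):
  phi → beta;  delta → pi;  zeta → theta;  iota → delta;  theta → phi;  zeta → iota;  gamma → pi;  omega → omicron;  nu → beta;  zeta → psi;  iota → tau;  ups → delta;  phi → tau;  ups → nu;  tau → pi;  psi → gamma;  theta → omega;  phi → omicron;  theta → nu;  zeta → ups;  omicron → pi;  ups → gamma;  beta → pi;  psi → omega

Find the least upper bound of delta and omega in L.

pi

Common upper bounds of {delta, omega}: pi.
The least among these is pi.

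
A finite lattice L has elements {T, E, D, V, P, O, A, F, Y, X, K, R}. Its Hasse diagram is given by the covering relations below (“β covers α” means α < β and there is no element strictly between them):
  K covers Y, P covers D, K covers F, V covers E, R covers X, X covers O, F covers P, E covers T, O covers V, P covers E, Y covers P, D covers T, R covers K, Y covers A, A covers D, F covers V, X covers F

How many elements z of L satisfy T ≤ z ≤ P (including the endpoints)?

The interval [T, P] = {D, E, P, T}, which has 4 elements.

4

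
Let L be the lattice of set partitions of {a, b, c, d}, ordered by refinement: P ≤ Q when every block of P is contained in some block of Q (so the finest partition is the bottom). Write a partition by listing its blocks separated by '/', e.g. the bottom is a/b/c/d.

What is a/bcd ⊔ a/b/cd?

a/bcd

The join of a/bcd and a/b/cd merges any blocks that overlap across the partitions, giving a/bcd.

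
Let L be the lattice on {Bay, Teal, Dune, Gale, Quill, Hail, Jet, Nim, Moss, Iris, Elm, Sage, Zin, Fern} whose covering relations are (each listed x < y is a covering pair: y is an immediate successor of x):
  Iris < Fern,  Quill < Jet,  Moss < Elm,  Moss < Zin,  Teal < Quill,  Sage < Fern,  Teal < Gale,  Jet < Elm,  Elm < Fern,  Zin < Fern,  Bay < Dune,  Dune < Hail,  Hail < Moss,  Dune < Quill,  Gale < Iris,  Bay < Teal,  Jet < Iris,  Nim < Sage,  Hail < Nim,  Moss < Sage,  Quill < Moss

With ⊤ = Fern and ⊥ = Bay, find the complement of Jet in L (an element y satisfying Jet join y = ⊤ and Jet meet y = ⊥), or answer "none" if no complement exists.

none

For every candidate y, either Jet ∨ y ≠ Fern or Jet ∧ y ≠ Bay; no complement exists.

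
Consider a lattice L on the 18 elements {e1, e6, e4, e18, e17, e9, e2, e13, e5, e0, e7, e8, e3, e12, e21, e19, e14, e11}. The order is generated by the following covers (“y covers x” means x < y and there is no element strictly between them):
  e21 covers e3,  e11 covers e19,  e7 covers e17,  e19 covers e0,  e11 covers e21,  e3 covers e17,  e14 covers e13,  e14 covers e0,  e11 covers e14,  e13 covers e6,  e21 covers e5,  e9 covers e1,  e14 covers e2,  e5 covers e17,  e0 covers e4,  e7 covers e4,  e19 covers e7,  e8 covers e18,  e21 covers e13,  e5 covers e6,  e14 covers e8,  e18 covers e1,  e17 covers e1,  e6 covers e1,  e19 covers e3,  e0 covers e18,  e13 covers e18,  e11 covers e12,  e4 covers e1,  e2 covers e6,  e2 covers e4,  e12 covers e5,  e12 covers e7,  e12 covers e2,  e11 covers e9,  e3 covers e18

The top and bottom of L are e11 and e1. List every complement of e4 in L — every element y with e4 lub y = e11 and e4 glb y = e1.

Need y with e4 ∨ y = e11 and e4 ∧ y = e1.
Checking each element gives: e21, e9.

e21, e9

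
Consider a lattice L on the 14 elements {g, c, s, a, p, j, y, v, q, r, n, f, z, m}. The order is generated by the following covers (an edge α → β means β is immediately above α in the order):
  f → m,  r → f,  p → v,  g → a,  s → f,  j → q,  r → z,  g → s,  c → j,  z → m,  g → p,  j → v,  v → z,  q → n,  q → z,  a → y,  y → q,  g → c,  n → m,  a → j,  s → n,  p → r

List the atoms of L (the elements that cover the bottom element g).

The atoms are exactly the elements that cover g: a, c, p, s.

a, c, p, s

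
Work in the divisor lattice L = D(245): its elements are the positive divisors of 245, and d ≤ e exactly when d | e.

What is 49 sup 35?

In the divisibility order, the join is the least common multiple: lcm(49, 35) = 245.

245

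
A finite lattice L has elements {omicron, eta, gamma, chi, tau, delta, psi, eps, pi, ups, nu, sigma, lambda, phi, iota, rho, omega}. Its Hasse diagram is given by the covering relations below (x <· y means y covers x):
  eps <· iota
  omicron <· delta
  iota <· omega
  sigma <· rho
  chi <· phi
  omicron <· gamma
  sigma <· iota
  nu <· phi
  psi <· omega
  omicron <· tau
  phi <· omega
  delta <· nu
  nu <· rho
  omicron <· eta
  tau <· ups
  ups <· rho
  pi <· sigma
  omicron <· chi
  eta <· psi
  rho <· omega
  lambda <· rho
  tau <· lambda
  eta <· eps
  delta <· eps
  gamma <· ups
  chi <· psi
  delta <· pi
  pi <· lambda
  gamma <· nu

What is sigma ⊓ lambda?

pi

Common lower bounds of {sigma, lambda}: delta, omicron, pi.
The greatest among these is pi.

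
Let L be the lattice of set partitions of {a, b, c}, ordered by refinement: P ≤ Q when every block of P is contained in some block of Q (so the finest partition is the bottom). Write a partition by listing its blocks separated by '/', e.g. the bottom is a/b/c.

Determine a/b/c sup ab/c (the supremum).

ab/c

Common upper bounds of {a/b/c, ab/c}: ab/c, abc.
The least among these is ab/c.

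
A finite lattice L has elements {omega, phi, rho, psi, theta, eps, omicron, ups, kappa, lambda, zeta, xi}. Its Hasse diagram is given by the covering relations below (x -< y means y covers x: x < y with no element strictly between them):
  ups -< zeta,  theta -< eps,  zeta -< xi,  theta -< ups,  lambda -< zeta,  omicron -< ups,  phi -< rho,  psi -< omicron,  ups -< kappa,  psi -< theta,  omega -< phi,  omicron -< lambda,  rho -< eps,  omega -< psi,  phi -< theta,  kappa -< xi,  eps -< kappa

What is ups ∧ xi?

Common lower bounds of {ups, xi}: omega, omicron, phi, psi, theta, ups.
The greatest among these is ups.

ups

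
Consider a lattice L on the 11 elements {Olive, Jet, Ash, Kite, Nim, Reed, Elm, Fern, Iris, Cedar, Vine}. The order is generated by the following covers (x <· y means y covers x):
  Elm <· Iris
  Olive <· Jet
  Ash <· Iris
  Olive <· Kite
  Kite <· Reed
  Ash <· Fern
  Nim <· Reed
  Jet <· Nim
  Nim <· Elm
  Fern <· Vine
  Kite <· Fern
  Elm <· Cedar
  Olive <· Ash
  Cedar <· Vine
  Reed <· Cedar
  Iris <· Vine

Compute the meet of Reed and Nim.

Nim

Common lower bounds of {Reed, Nim}: Jet, Nim, Olive.
The greatest among these is Nim.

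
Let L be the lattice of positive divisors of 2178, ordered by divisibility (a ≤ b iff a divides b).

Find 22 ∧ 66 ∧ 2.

2

In the divisibility order, the meet is the greatest common divisor: gcd(22, 66, 2) = 2.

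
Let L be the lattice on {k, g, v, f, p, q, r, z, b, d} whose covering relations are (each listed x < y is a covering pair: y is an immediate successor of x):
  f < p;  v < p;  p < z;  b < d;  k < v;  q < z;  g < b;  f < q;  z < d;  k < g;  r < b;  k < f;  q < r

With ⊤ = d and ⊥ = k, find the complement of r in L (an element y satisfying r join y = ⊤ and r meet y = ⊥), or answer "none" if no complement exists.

v

Need y with r ∨ y = d and r ∧ y = k.
Checking each element gives: v.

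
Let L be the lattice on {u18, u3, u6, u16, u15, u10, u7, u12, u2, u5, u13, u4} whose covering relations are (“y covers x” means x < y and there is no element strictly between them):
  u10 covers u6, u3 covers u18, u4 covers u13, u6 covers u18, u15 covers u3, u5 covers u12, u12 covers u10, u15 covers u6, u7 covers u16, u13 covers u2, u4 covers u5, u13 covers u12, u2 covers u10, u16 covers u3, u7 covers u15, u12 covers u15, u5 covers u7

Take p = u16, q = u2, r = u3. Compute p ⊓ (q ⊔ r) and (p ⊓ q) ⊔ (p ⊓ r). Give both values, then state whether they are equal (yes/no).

u3; u3; yes

q ⊔ r = u13, so p ⊓ (q ⊔ r) = u16 ⊓ u13 = u3.
p ⊓ q = u18 and p ⊓ r = u3, so (p ⊓ q) ⊔ (p ⊓ r) = u18 ⊔ u3 = u3.
Equal: yes.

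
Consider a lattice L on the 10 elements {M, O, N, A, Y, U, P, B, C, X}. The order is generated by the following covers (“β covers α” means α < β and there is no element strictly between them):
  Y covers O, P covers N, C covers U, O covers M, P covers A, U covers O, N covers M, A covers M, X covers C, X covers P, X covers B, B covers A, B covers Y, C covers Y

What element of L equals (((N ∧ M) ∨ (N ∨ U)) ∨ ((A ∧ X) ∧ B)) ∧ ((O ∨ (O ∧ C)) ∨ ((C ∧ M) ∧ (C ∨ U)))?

O

N ∧ M = M
N ∨ U = X
M ∨ X = X
A ∧ X = A
A ∧ B = A
X ∨ A = X
O ∧ C = O
O ∨ O = O
C ∧ M = M
C ∨ U = C
M ∧ C = M
O ∨ M = O
X ∧ O = O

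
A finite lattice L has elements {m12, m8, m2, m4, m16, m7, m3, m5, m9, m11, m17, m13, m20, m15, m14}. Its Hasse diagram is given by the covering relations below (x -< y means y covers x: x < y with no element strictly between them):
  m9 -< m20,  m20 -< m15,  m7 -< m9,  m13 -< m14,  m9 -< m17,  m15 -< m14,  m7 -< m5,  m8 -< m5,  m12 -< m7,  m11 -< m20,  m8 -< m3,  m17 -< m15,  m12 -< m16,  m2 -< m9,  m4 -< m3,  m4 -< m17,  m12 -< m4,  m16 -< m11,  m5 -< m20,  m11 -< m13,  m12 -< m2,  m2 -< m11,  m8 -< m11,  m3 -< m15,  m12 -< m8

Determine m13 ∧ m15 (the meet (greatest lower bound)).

m11

Common lower bounds of {m13, m15}: m11, m12, m16, m2, m8.
The greatest among these is m11.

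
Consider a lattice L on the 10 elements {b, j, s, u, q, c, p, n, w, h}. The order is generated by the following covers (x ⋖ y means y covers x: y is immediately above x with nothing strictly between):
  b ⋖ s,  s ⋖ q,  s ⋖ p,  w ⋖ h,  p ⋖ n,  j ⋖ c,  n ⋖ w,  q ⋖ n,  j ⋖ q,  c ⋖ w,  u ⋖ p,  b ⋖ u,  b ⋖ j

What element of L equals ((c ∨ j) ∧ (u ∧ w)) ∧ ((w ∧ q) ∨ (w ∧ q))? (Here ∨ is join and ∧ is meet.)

b

c ∨ j = c
u ∧ w = u
c ∧ u = b
w ∧ q = q
w ∧ q = q
q ∨ q = q
b ∧ q = b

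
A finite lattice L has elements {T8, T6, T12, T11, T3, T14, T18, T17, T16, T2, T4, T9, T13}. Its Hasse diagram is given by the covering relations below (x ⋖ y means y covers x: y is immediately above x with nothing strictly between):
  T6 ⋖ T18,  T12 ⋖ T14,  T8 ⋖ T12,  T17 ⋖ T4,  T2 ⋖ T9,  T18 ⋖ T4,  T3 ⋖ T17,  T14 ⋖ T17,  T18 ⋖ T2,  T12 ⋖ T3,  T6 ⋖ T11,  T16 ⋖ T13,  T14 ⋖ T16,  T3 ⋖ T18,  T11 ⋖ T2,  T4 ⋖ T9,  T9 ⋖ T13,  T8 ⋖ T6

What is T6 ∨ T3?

T18

Common upper bounds of {T6, T3}: T13, T18, T2, T4, T9.
The least among these is T18.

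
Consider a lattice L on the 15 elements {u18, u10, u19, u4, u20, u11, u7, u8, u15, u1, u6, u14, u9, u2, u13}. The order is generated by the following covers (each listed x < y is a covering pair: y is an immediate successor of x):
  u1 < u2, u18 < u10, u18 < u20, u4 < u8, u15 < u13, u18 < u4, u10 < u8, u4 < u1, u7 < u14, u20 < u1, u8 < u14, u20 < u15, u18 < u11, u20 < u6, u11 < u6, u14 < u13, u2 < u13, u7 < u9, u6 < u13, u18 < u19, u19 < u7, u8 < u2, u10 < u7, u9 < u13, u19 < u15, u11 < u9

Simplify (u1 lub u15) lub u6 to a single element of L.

u13

u1 ∨ u15 = u13
u13 ∨ u6 = u13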